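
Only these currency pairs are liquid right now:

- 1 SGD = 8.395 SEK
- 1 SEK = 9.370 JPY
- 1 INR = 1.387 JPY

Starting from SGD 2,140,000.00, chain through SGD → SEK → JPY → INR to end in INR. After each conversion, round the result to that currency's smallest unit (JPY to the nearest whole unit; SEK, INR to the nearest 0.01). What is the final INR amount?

INR 121,366,157.89

SGD 2,140,000.00 × 8.395 = SEK 17,965,300.00
SEK 17,965,300.00 × 9.370 = JPY 168,334,861
JPY 168,334,861 ÷ 1.387 = INR 121,366,157.89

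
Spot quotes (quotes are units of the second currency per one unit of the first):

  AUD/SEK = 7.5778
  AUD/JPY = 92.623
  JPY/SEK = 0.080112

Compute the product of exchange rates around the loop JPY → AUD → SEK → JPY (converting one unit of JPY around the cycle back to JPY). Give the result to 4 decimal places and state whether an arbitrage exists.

Around JPY → AUD → SEK → JPY: 1 ÷ 92.623 × 7.5778 ÷ 0.080112 = 1.021237
Product > 1; profitable direction is JPY → AUD → SEK → JPY.

1.0212 (arbitrage exists)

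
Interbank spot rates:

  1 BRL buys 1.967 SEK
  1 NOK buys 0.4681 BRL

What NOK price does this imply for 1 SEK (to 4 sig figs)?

SEK/NOK = 1.086

1 SEK ÷ 1.967 = 0.508388 BRL
0.508388 BRL ÷ 0.4681 = 1.08607 NOK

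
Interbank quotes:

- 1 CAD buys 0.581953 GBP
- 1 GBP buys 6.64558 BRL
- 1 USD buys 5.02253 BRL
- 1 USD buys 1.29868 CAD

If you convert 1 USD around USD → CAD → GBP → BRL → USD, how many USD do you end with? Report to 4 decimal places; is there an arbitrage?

Around USD → CAD → GBP → BRL → USD: 1 × 1.29868 × 0.581953 × 6.64558 ÷ 5.02253 = 1.000001
Product ≈ 1 (deviation 0.000%, within rounding noise).

1.0000 (no arbitrage)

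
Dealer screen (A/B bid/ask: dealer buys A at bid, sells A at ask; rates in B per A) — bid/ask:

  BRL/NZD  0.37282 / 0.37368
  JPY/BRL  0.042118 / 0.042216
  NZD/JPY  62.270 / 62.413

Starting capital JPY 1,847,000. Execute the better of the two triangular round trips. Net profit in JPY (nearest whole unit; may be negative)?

Net profit: JPY 28,923

Best loop JPY → NZD → BRL → JPY:
JPY 1,847,000 ÷ 62.413 (buy NZD at ask) = NZD 29,593.19
NZD 29,593.19 ÷ 0.37368 (buy BRL at ask) = BRL 79,193.95
BRL 79,193.95 ÷ 0.042216 (buy JPY at ask) = JPY 1,875,923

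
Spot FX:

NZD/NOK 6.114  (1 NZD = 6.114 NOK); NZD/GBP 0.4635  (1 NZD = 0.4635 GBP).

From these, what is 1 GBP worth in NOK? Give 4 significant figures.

GBP/NOK = 13.19

1 GBP ÷ 0.4635 = 2.1575 NZD
2.1575 NZD × 6.114 = 13.1909 NOK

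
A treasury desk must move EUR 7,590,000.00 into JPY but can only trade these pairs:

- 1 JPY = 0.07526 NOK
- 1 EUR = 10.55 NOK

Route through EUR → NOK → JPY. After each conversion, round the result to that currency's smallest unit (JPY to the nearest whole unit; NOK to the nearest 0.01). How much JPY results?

JPY 1,063,971,565

EUR 7,590,000.00 × 10.55 = NOK 80,074,500.00
NOK 80,074,500.00 ÷ 0.07526 = JPY 1,063,971,565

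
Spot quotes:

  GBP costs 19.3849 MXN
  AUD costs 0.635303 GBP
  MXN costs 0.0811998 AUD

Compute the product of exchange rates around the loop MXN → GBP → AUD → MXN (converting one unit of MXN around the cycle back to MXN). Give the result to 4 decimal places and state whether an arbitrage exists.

1.0000 (no arbitrage)

Around MXN → GBP → AUD → MXN: 1 ÷ 19.3849 ÷ 0.635303 ÷ 0.0811998 = 1.000001
Product ≈ 1 (deviation 0.000%, within rounding noise).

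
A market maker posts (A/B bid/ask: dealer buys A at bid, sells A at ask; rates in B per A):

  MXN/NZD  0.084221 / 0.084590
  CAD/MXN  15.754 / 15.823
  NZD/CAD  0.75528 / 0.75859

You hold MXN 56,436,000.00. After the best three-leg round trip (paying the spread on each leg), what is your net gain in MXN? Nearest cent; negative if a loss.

Best loop MXN → NZD → CAD → MXN:
MXN 56,436,000.00 × 0.084221 (sell MXN at bid) = NZD 4,753,096.36
NZD 4,753,096.36 × 0.75528 (sell NZD at bid) = CAD 3,589,918.62
CAD 3,589,918.62 × 15.754 (sell CAD at bid) = MXN 56,555,577.87

Net profit: MXN 119,577.87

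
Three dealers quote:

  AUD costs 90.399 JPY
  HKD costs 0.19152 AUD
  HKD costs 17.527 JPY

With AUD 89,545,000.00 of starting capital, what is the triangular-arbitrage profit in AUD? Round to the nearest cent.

Profitable loop is AUD → HKD → JPY → AUD:
AUD 89,545,000.00 ÷ 0.19152 = HKD 467,549,081.04
HKD 467,549,081.04 × 17.527 = JPY 8,194,732,743
JPY 8,194,732,743 ÷ 90.399 = AUD 90,650,701.26
Profit = AUD 90,650,701.26 − AUD 89,545,000.00

Profit: AUD 1,105,701.26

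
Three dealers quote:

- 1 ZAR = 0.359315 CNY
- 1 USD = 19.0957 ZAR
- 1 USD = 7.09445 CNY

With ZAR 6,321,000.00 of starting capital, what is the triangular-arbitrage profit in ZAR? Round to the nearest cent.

Profit: ZAR 214,722.31

Profitable loop is ZAR → USD → CNY → ZAR:
ZAR 6,321,000.00 ÷ 19.0957 = USD 331,016.93
USD 331,016.93 × 7.09445 = CNY 2,348,383.06
CNY 2,348,383.06 ÷ 0.359315 = ZAR 6,535,722.31
Profit = ZAR 6,535,722.31 − ZAR 6,321,000.00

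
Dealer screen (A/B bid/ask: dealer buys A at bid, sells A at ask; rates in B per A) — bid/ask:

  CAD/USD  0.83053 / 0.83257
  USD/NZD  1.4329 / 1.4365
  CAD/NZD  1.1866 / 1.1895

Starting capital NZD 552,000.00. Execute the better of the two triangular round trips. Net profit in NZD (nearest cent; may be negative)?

Best loop NZD → CAD → USD → NZD:
NZD 552,000.00 ÷ 1.1895 (buy CAD at ask) = CAD 464,060.53
CAD 464,060.53 × 0.83053 (sell CAD at bid) = USD 385,416.19
USD 385,416.19 × 1.4329 (sell USD at bid) = NZD 552,262.86

Net profit: NZD 262.86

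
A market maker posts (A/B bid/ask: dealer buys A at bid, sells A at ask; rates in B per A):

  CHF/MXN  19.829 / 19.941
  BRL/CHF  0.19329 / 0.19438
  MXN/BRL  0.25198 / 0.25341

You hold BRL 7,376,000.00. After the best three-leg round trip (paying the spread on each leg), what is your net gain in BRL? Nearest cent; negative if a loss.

Best loop BRL → MXN → CHF → BRL:
BRL 7,376,000.00 ÷ 0.25341 (buy MXN at ask) = MXN 29,106,980.78
MXN 29,106,980.78 ÷ 19.941 (buy CHF at ask) = CHF 1,459,655.02
CHF 1,459,655.02 ÷ 0.19438 (buy BRL at ask) = BRL 7,509,286.04

Net profit: BRL 133,286.04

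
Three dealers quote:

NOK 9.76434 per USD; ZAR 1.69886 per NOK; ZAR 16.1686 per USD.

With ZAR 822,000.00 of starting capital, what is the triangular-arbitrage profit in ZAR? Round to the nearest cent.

Profitable loop is ZAR → USD → NOK → ZAR:
ZAR 822,000.00 ÷ 16.1686 = USD 50,839.28
USD 50,839.28 × 9.76434 = NOK 496,412.03
NOK 496,412.03 × 1.69886 = ZAR 843,334.53
Profit = ZAR 843,334.53 − ZAR 822,000.00

Profit: ZAR 21,334.53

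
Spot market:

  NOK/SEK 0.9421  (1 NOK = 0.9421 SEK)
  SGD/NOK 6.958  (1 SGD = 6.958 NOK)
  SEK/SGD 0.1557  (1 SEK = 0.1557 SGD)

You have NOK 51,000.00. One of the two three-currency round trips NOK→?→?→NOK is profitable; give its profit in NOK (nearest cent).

Profitable loop is NOK → SEK → SGD → NOK:
NOK 51,000.00 × 0.9421 = SEK 48,047.10
SEK 48,047.10 × 0.1557 = SGD 7,480.93
SGD 7,480.93 × 6.958 = NOK 52,052.34
Profit = NOK 52,052.34 − NOK 51,000.00

Profit: NOK 1,052.34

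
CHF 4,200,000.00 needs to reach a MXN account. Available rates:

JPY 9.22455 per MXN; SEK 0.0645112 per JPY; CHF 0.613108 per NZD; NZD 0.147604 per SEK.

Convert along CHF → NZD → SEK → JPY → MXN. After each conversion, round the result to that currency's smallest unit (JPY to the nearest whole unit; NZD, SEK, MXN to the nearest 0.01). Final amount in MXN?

CHF 4,200,000.00 ÷ 0.613108 = NZD 6,850,342.84
NZD 6,850,342.84 ÷ 0.147604 = SEK 46,410,279.13
SEK 46,410,279.13 ÷ 0.0645112 = JPY 719,414,290
JPY 719,414,290 ÷ 9.22455 = MXN 77,989,093.23

MXN 77,989,093.23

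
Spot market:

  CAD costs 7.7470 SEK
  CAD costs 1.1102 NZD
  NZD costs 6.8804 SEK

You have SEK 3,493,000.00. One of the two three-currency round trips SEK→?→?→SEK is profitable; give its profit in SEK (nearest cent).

Profit: SEK 49,560.14

Profitable loop is SEK → NZD → CAD → SEK:
SEK 3,493,000.00 ÷ 6.8804 = NZD 507,673.97
NZD 507,673.97 ÷ 1.1102 = CAD 457,281.55
CAD 457,281.55 × 7.7470 = SEK 3,542,560.14
Profit = SEK 3,542,560.14 − SEK 3,493,000.00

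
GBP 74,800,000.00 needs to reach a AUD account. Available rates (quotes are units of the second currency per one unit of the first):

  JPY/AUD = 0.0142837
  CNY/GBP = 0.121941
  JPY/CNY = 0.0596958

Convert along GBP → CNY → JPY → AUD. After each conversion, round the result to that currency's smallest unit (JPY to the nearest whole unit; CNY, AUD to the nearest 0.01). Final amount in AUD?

GBP 74,800,000.00 ÷ 0.121941 = CNY 613,411,403.88
CNY 613,411,403.88 ÷ 0.0596958 = JPY 10,275,620,795
JPY 10,275,620,795 × 0.0142837 = AUD 146,773,884.75

AUD 146,773,884.75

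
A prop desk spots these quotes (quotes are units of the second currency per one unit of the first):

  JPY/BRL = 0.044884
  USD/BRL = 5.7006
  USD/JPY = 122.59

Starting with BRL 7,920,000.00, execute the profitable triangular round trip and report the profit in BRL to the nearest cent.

Profit: BRL 285,388.56

Profitable loop is BRL → JPY → USD → BRL:
BRL 7,920,000.00 ÷ 0.044884 = JPY 176,454,861
JPY 176,454,861 ÷ 122.59 = USD 1,439,390.34
USD 1,439,390.34 × 5.7006 = BRL 8,205,388.56
Profit = BRL 8,205,388.56 − BRL 7,920,000.00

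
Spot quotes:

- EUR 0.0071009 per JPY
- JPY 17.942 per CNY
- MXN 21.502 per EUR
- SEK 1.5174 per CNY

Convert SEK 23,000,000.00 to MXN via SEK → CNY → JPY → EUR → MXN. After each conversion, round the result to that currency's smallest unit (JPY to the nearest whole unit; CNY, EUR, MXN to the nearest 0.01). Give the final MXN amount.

SEK 23,000,000.00 ÷ 1.5174 = CNY 15,157,506.26
CNY 15,157,506.26 × 17.942 = JPY 271,955,977
JPY 271,955,977 × 0.0071009 = EUR 1,931,132.20
EUR 1,931,132.20 × 21.502 = MXN 41,523,204.56

MXN 41,523,204.56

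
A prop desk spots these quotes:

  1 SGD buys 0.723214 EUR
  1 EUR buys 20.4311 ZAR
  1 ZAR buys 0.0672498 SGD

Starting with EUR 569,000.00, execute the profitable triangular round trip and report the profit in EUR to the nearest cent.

Profit: EUR 3,614.97

Profitable loop is EUR → SGD → ZAR → EUR:
EUR 569,000.00 ÷ 0.723214 = SGD 786,765.74
SGD 786,765.74 ÷ 0.0672498 = ZAR 11,699,153.65
ZAR 11,699,153.65 ÷ 20.4311 = EUR 572,614.97
Profit = EUR 572,614.97 − EUR 569,000.00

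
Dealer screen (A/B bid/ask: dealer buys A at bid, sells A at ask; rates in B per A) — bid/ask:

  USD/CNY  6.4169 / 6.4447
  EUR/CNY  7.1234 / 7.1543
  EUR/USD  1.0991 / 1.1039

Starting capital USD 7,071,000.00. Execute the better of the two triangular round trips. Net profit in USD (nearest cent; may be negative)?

Best loop USD → EUR → CNY → USD:
USD 7,071,000.00 ÷ 1.1039 (buy EUR at ask) = EUR 6,405,471.51
EUR 6,405,471.51 × 7.1234 (sell EUR at bid) = CNY 45,628,735.76
CNY 45,628,735.76 ÷ 6.4447 (buy USD at ask) = USD 7,080,040.31

Net profit: USD 9,040.31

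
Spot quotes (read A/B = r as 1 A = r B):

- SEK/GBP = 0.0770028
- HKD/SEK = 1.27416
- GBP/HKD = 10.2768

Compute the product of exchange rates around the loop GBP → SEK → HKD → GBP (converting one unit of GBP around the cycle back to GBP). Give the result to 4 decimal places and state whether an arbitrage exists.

0.9918 (arbitrage exists)

Around GBP → SEK → HKD → GBP: 1 ÷ 0.0770028 ÷ 1.27416 ÷ 10.2768 = 0.991771
Product < 1; profitable direction is GBP → HKD → SEK → GBP.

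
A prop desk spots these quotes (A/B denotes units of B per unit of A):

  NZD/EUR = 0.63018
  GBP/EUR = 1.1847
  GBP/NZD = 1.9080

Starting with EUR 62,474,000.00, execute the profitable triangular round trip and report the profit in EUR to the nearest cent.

Profit: EUR 932,518.98

Profitable loop is EUR → GBP → NZD → EUR:
EUR 62,474,000.00 ÷ 1.1847 = GBP 52,734,025.49
GBP 52,734,025.49 × 1.9080 = NZD 100,616,520.64
NZD 100,616,520.64 × 0.63018 = EUR 63,406,518.98
Profit = EUR 63,406,518.98 − EUR 62,474,000.00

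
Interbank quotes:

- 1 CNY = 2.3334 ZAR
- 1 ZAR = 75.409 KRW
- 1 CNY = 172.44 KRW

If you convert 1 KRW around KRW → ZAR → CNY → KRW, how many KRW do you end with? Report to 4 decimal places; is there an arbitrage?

Around KRW → ZAR → CNY → KRW: 1 ÷ 75.409 ÷ 2.3334 × 172.44 = 0.979999
Product < 1; profitable direction is KRW → CNY → ZAR → KRW.

0.9800 (arbitrage exists)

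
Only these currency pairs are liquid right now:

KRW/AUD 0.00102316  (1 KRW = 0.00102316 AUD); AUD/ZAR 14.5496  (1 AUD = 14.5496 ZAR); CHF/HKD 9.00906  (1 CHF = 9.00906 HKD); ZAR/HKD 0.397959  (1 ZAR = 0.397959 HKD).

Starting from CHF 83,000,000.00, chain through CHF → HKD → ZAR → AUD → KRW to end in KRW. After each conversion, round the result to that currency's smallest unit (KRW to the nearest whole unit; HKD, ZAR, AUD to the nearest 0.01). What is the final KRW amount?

KRW 126,218,970,562

CHF 83,000,000.00 × 9.00906 = HKD 747,751,980.00
HKD 747,751,980.00 ÷ 0.397959 = ZAR 1,878,967,381.06
ZAR 1,878,967,381.06 ÷ 14.5496 = AUD 129,142,201.92
AUD 129,142,201.92 ÷ 0.00102316 = KRW 126,218,970,562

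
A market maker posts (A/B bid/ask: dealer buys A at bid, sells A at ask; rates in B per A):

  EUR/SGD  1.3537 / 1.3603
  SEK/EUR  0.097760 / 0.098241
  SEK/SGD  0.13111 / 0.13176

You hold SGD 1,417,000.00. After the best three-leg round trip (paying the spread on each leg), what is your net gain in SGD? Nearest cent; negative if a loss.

Net profit: SGD 6,212.95

Best loop SGD → SEK → EUR → SGD:
SGD 1,417,000.00 ÷ 0.13176 (buy SEK at ask) = SEK 10,754,401.94
SEK 10,754,401.94 × 0.097760 (sell SEK at bid) = EUR 1,051,350.33
EUR 1,051,350.33 × 1.3537 (sell EUR at bid) = SGD 1,423,212.95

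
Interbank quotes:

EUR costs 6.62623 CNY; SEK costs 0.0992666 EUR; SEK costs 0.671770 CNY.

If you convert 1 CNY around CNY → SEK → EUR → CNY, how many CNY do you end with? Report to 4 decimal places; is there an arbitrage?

Around CNY → SEK → EUR → CNY: 1 ÷ 0.671770 × 0.0992666 × 6.62623 = 0.979150
Product < 1; profitable direction is CNY → EUR → SEK → CNY.

0.9791 (arbitrage exists)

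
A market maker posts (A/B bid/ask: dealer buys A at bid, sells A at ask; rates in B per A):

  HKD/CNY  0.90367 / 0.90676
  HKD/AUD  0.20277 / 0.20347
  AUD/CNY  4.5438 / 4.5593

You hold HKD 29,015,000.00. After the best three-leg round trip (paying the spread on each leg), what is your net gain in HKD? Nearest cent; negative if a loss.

Net profit: HKD 466,741.20

Best loop HKD → AUD → CNY → HKD:
HKD 29,015,000.00 × 0.20277 (sell HKD at bid) = AUD 5,883,371.55
AUD 5,883,371.55 × 4.5438 (sell AUD at bid) = CNY 26,732,863.65
CNY 26,732,863.65 ÷ 0.90676 (buy HKD at ask) = HKD 29,481,741.20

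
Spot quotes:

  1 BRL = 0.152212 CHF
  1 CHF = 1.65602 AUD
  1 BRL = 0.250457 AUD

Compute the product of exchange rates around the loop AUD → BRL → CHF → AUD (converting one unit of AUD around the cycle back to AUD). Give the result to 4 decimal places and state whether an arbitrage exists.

1.0064 (arbitrage exists)

Around AUD → BRL → CHF → AUD: 1 ÷ 0.250457 × 0.152212 × 1.65602 = 1.006425
Product > 1; profitable direction is AUD → BRL → CHF → AUD.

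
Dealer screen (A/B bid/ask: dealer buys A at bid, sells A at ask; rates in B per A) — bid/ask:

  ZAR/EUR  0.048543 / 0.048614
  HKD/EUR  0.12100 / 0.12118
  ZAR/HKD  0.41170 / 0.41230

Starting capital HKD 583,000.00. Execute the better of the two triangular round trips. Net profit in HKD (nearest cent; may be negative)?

Net profit: HKD 14,411.30

Best loop HKD → EUR → ZAR → HKD:
HKD 583,000.00 × 0.12100 (sell HKD at bid) = EUR 70,543.00
EUR 70,543.00 ÷ 0.048614 (buy ZAR at ask) = ZAR 1,451,084.05
ZAR 1,451,084.05 × 0.41170 (sell ZAR at bid) = HKD 597,411.30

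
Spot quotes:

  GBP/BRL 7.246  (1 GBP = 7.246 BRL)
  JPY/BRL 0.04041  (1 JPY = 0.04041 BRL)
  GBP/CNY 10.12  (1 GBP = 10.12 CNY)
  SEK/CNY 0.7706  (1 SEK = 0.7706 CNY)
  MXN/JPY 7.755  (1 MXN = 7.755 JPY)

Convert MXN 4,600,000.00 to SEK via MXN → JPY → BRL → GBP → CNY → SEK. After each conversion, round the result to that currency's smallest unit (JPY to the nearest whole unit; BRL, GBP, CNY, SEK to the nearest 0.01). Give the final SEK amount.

SEK 2,612,652.53

MXN 4,600,000.00 × 7.755 = JPY 35,673,000
JPY 35,673,000 × 0.04041 = BRL 1,441,545.93
BRL 1,441,545.93 ÷ 7.246 = GBP 198,943.68
GBP 198,943.68 × 10.12 = CNY 2,013,310.04
CNY 2,013,310.04 ÷ 0.7706 = SEK 2,612,652.53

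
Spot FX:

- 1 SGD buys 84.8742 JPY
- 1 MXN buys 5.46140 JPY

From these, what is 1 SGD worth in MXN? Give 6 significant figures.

SGD/MXN = 15.5407

1 SGD × 84.8742 = 84.8742 JPY
84.8742 JPY ÷ 5.46140 = 15.5407 MXN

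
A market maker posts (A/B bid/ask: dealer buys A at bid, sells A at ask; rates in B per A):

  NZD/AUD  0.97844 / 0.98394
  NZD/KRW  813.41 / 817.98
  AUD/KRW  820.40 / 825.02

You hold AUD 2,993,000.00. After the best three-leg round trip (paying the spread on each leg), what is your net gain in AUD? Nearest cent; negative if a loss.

Best loop AUD → NZD → KRW → AUD:
AUD 2,993,000.00 ÷ 0.98394 (buy NZD at ask) = NZD 3,041,852.15
NZD 3,041,852.15 × 813.41 (sell NZD at bid) = KRW 2,474,272,954
KRW 2,474,272,954 ÷ 825.02 (buy AUD at ask) = AUD 2,999,046.03

Net profit: AUD 6,046.03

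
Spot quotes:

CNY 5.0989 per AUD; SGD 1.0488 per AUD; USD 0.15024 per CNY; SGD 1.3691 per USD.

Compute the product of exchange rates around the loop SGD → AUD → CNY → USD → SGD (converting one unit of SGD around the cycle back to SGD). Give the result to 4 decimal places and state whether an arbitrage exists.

1.0000 (no arbitrage)

Around SGD → AUD → CNY → USD → SGD: 1 ÷ 1.0488 × 5.0989 × 0.15024 × 1.3691 = 1.000011
Product ≈ 1 (deviation 0.001%, within rounding noise).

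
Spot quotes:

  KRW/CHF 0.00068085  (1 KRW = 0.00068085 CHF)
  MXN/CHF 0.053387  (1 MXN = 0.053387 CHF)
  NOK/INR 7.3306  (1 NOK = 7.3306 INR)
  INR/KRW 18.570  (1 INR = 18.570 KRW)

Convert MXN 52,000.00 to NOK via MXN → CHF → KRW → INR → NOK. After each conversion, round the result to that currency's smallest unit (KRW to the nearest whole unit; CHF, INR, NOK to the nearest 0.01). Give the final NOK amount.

NOK 29,952.66

MXN 52,000.00 × 0.053387 = CHF 2,776.12
CHF 2,776.12 ÷ 0.00068085 = KRW 4,077,433
KRW 4,077,433 ÷ 18.570 = INR 219,570.97
INR 219,570.97 ÷ 7.3306 = NOK 29,952.66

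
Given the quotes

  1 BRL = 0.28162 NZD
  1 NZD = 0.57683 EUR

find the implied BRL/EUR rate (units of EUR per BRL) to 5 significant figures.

BRL/EUR = 0.16245

1 BRL × 0.28162 = 0.28162 NZD
0.28162 NZD × 0.57683 = 0.162447 EUR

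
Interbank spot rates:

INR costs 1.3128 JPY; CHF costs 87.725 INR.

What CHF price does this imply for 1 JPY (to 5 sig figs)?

1 JPY ÷ 1.3128 = 0.761731 INR
0.761731 INR ÷ 87.725 = 0.00868317 CHF

JPY/CHF = 0.0086832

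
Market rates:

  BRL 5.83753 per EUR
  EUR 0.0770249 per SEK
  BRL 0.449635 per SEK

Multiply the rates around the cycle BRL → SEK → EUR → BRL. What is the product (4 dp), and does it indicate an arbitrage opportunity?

Around BRL → SEK → EUR → BRL: 1 ÷ 0.449635 × 0.0770249 × 5.83753 = 1.000000
Product ≈ 1 (deviation 0.000%, within rounding noise).

1.0000 (no arbitrage)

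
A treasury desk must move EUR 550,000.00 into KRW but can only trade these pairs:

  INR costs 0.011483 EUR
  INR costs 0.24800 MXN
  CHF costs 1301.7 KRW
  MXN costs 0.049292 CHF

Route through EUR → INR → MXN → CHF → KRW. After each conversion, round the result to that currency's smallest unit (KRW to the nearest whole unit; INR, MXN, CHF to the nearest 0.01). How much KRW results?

KRW 762,160,346

EUR 550,000.00 ÷ 0.011483 = INR 47,896,891.06
INR 47,896,891.06 × 0.24800 = MXN 11,878,428.98
MXN 11,878,428.98 × 0.049292 = CHF 585,511.52
CHF 585,511.52 × 1301.7 = KRW 762,160,346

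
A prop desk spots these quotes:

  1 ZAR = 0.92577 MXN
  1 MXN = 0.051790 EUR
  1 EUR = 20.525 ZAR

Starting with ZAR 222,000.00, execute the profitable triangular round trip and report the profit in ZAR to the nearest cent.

Profit: ZAR 3,590.49

Profitable loop is ZAR → EUR → MXN → ZAR:
ZAR 222,000.00 ÷ 20.525 = EUR 10,816.08
EUR 10,816.08 ÷ 0.051790 = MXN 208,844.91
MXN 208,844.91 ÷ 0.92577 = ZAR 225,590.49
Profit = ZAR 225,590.49 − ZAR 222,000.00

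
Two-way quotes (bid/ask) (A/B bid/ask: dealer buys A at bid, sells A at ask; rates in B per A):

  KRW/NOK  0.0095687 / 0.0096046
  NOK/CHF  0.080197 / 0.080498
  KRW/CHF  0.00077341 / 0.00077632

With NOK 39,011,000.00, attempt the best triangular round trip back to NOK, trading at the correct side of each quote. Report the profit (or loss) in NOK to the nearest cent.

Best loop NOK → KRW → CHF → NOK:
NOK 39,011,000.00 ÷ 0.0096046 (buy KRW at ask) = KRW 4,061,699,602
KRW 4,061,699,602 × 0.00077341 (sell KRW at bid) = CHF 3,141,359.09
CHF 3,141,359.09 ÷ 0.080498 (buy NOK at ask) = NOK 39,024,063.82

Net profit: NOK 13,063.82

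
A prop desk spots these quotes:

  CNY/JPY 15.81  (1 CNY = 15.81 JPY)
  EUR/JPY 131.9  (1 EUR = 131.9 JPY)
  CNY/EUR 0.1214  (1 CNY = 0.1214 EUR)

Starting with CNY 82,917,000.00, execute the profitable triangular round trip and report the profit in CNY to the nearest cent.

Profit: CNY 1,062,869.02

Profitable loop is CNY → EUR → JPY → CNY:
CNY 82,917,000.00 × 0.1214 = EUR 10,066,123.80
EUR 10,066,123.80 × 131.9 = JPY 1,327,721,729
JPY 1,327,721,729 ÷ 15.81 = CNY 83,979,869.02
Profit = CNY 83,979,869.02 − CNY 82,917,000.00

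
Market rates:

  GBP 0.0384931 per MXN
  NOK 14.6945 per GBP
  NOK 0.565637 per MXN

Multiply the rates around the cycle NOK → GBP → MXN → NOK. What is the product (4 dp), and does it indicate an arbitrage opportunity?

Around NOK → GBP → MXN → NOK: 1 ÷ 14.6945 ÷ 0.0384931 × 0.565637 = 1.000000
Product ≈ 1 (deviation 0.000%, within rounding noise).

1.0000 (no arbitrage)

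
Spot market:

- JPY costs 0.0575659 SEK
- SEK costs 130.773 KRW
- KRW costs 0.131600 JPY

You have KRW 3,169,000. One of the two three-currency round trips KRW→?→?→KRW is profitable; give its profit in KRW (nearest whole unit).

Profitable loop is KRW → SEK → JPY → KRW:
KRW 3,169,000 ÷ 130.773 = SEK 24,232.83
SEK 24,232.83 ÷ 0.0575659 = JPY 420,958
JPY 420,958 ÷ 0.131600 = KRW 3,198,770
Profit = KRW 3,198,770 − KRW 3,169,000

Profit: KRW 29,770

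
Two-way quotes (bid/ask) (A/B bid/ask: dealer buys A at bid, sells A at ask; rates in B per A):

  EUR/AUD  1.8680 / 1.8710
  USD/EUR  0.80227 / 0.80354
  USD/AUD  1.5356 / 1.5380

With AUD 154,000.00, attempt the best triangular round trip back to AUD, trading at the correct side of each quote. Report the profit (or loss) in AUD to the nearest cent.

Net profit: AUD 3,295.95

Best loop AUD → EUR → USD → AUD:
AUD 154,000.00 ÷ 1.8710 (buy EUR at ask) = EUR 82,308.93
EUR 82,308.93 ÷ 0.80354 (buy USD at ask) = USD 102,432.89
USD 102,432.89 × 1.5356 (sell USD at bid) = AUD 157,295.95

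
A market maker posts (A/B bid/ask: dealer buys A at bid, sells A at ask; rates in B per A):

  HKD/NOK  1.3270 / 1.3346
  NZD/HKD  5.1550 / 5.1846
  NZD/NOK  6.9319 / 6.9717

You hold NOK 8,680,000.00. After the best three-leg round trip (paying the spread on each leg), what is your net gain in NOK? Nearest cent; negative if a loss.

Net profit: NOK 15,721.82

Best loop NOK → HKD → NZD → NOK:
NOK 8,680,000.00 ÷ 1.3346 (buy HKD at ask) = HKD 6,503,821.37
HKD 6,503,821.37 ÷ 5.1846 (buy NZD at ask) = NZD 1,254,449.98
NZD 1,254,449.98 × 6.9319 (sell NZD at bid) = NOK 8,695,721.82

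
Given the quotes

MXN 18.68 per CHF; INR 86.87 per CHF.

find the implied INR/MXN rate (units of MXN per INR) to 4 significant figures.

INR/MXN = 0.2150

1 INR ÷ 86.87 = 0.0115115 CHF
0.0115115 CHF × 18.68 = 0.215034 MXN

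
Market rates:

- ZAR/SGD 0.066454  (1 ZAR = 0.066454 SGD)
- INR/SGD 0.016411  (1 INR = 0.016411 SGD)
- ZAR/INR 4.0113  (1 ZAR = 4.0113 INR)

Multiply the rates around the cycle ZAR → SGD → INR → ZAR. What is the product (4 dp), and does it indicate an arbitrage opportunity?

Around ZAR → SGD → INR → ZAR: 1 × 0.066454 ÷ 0.016411 ÷ 4.0113 = 1.009487
Product > 1; profitable direction is ZAR → SGD → INR → ZAR.

1.0095 (arbitrage exists)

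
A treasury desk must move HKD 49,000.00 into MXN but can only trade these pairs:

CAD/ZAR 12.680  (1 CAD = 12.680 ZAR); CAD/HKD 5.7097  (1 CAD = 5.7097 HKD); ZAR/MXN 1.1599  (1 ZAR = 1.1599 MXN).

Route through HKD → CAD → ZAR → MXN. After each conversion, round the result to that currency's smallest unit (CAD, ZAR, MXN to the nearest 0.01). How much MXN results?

HKD 49,000.00 ÷ 5.7097 = CAD 8,581.89
CAD 8,581.89 × 12.680 = ZAR 108,818.37
ZAR 108,818.37 × 1.1599 = MXN 126,218.43

MXN 126,218.43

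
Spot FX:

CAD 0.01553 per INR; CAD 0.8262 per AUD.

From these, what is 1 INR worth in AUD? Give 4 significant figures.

1 INR × 0.01553 = 0.01553 CAD
0.01553 CAD ÷ 0.8262 = 0.0187969 AUD

INR/AUD = 0.01880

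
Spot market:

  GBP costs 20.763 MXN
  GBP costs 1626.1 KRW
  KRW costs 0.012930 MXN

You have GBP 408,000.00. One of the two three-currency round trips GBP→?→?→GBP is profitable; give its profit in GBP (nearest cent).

Profitable loop is GBP → KRW → MXN → GBP:
GBP 408,000.00 × 1626.1 = KRW 663,448,800
KRW 663,448,800 × 0.012930 = MXN 8,578,392.98
MXN 8,578,392.98 ÷ 20.763 = GBP 413,157.68
Profit = GBP 413,157.68 − GBP 408,000.00

Profit: GBP 5,157.68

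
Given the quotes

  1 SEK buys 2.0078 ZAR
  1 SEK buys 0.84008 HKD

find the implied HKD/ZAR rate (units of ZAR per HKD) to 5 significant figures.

1 HKD ÷ 0.84008 = 1.19036 SEK
1.19036 SEK × 2.0078 = 2.39001 ZAR

HKD/ZAR = 2.3900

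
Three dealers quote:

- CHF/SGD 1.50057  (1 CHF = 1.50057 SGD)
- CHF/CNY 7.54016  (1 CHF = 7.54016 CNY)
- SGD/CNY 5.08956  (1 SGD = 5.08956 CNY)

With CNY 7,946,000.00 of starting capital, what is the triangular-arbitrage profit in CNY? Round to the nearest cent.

Profitable loop is CNY → CHF → SGD → CNY:
CNY 7,946,000.00 ÷ 7.54016 = CHF 1,053,823.79
CHF 1,053,823.79 × 1.50057 = SGD 1,581,336.37
SGD 1,581,336.37 × 5.08956 = CNY 8,048,306.32
Profit = CNY 8,048,306.32 − CNY 7,946,000.00

Profit: CNY 102,306.32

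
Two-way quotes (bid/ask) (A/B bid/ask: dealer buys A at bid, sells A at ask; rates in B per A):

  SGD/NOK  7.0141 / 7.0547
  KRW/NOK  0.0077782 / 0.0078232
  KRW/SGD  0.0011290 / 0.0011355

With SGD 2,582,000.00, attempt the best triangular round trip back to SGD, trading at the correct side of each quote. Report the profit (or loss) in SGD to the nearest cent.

Best loop SGD → NOK → KRW → SGD:
SGD 2,582,000.00 × 7.0141 (sell SGD at bid) = NOK 18,110,406.20
NOK 18,110,406.20 ÷ 0.0078232 (buy KRW at ask) = KRW 2,314,961,422
KRW 2,314,961,422 × 0.0011290 (sell KRW at bid) = SGD 2,613,591.45

Net profit: SGD 31,591.45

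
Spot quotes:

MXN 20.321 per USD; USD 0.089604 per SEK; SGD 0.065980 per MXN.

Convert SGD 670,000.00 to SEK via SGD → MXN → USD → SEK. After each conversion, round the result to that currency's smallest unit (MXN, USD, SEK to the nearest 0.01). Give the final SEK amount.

SGD 670,000.00 ÷ 0.065980 = MXN 10,154,592.30
MXN 10,154,592.30 ÷ 20.321 = USD 499,709.28
USD 499,709.28 ÷ 0.089604 = SEK 5,576,863.53

SEK 5,576,863.53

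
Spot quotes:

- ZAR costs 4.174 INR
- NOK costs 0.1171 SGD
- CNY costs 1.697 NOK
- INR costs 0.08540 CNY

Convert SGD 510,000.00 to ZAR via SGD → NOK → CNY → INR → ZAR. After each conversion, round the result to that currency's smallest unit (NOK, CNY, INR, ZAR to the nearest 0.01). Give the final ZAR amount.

ZAR 7,199,811.45

SGD 510,000.00 ÷ 0.1171 = NOK 4,355,251.92
NOK 4,355,251.92 ÷ 1.697 = CNY 2,566,441.91
CNY 2,566,441.91 ÷ 0.08540 = INR 30,052,013.00
INR 30,052,013.00 ÷ 4.174 = ZAR 7,199,811.45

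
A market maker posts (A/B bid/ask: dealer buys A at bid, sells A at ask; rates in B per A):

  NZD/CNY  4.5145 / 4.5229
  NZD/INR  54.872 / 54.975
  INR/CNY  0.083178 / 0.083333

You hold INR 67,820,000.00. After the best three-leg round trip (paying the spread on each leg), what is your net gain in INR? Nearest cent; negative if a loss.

Best loop INR → CNY → NZD → INR:
INR 67,820,000.00 × 0.083178 (sell INR at bid) = CNY 5,641,131.96
CNY 5,641,131.96 ÷ 4.5229 (buy NZD at ask) = NZD 1,247,237.83
NZD 1,247,237.83 × 54.872 (sell NZD at bid) = INR 68,438,433.95

Net profit: INR 618,433.95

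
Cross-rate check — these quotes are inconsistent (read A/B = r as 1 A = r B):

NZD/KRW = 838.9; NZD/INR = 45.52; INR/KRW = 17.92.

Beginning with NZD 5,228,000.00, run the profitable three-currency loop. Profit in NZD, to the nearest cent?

Profit: NZD 148,572.60

Profitable loop is NZD → KRW → INR → NZD:
NZD 5,228,000.00 × 838.9 = KRW 4,385,769,200
KRW 4,385,769,200 ÷ 17.92 = INR 244,741,584.82
INR 244,741,584.82 ÷ 45.52 = NZD 5,376,572.60
Profit = NZD 5,376,572.60 − NZD 5,228,000.00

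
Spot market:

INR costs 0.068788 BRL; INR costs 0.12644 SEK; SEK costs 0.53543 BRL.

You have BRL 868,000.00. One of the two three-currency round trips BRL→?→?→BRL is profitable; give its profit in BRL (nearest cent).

Profit: BRL 13,952.55

Profitable loop is BRL → SEK → INR → BRL:
BRL 868,000.00 ÷ 0.53543 = SEK 1,621,126.94
SEK 1,621,126.94 ÷ 0.12644 = INR 12,821,314.02
INR 12,821,314.02 × 0.068788 = BRL 881,952.55
Profit = BRL 881,952.55 − BRL 868,000.00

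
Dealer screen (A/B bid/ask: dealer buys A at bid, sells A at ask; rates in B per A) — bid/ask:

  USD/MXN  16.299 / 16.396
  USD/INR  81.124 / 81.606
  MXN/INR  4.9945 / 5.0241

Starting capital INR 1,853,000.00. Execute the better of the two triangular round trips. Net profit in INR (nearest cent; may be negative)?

Best loop INR → USD → MXN → INR:
INR 1,853,000.00 ÷ 81.606 (buy USD at ask) = USD 22,706.66
USD 22,706.66 × 16.299 (sell USD at bid) = MXN 370,095.91
MXN 370,095.91 × 4.9945 (sell MXN at bid) = INR 1,848,444.03

Net result: INR -4,555.97 (no profitable arbitrage after spreads)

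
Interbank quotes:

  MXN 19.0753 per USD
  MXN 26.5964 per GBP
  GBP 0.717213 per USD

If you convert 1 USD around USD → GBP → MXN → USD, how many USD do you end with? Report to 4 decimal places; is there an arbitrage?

Around USD → GBP → MXN → USD: 1 × 0.717213 × 26.5964 ÷ 19.0753 = 0.999999
Product ≈ 1 (deviation 0.000%, within rounding noise).

1.0000 (no arbitrage)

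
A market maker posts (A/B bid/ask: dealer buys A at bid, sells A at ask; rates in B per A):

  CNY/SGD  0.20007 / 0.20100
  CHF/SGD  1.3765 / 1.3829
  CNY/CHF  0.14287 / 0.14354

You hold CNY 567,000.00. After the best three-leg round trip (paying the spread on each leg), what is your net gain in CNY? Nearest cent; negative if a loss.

Best loop CNY → SGD → CHF → CNY:
CNY 567,000.00 × 0.20007 (sell CNY at bid) = SGD 113,439.69
SGD 113,439.69 ÷ 1.3829 (buy CHF at ask) = CHF 82,030.29
CHF 82,030.29 ÷ 0.14354 (buy CNY at ask) = CNY 571,480.36

Net profit: CNY 4,480.36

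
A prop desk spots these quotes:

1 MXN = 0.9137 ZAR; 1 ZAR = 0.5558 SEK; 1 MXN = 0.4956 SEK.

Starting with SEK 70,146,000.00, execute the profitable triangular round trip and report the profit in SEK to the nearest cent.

Profit: SEK 1,731,635.25

Profitable loop is SEK → MXN → ZAR → SEK:
SEK 70,146,000.00 ÷ 0.4956 = MXN 141,537,530.27
MXN 141,537,530.27 × 0.9137 = ZAR 129,322,841.40
ZAR 129,322,841.40 × 0.5558 = SEK 71,877,635.25
Profit = SEK 71,877,635.25 − SEK 70,146,000.00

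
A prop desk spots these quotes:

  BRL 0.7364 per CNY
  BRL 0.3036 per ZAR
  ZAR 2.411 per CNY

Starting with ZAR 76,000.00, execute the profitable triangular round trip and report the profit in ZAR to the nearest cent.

Profit: ZAR 458.96

Profitable loop is ZAR → CNY → BRL → ZAR:
ZAR 76,000.00 ÷ 2.411 = CNY 31,522.19
CNY 31,522.19 × 0.7364 = BRL 23,212.94
BRL 23,212.94 ÷ 0.3036 = ZAR 76,458.96
Profit = ZAR 76,458.96 − ZAR 76,000.00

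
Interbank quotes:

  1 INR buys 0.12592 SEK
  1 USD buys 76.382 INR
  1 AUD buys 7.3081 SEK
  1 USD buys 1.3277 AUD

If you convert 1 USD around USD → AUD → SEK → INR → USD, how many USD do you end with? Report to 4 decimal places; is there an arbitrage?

1.0088 (arbitrage exists)

Around USD → AUD → SEK → INR → USD: 1 × 1.3277 × 7.3081 ÷ 0.12592 ÷ 76.382 = 1.008832
Product > 1; profitable direction is USD → AUD → SEK → INR → USD.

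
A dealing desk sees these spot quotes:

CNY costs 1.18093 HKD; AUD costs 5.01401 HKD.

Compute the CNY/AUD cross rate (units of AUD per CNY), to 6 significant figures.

CNY/AUD = 0.235526

1 CNY × 1.18093 = 1.18093 HKD
1.18093 HKD ÷ 5.01401 = 0.235526 AUD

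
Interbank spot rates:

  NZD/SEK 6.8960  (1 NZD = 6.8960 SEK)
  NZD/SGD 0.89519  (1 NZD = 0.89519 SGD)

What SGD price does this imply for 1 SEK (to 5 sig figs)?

1 SEK ÷ 6.8960 = 0.145012 NZD
0.145012 NZD × 0.89519 = 0.129813 SGD

SEK/SGD = 0.12981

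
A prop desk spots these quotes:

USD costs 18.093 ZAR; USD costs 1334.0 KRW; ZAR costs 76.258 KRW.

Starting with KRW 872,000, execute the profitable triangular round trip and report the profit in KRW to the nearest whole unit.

Profitable loop is KRW → USD → ZAR → KRW:
KRW 872,000 ÷ 1334.0 = USD 653.67
USD 653.67 × 18.093 = ZAR 11,826.91
ZAR 11,826.91 × 76.258 = KRW 901,896
Profit = KRW 901,896 − KRW 872,000

Profit: KRW 29,896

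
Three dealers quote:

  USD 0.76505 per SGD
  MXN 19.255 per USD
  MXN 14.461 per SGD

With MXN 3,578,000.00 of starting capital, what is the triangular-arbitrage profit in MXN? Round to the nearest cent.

Profitable loop is MXN → SGD → USD → MXN:
MXN 3,578,000.00 ÷ 14.461 = SGD 247,424.11
SGD 247,424.11 × 0.76505 = USD 189,291.81
USD 189,291.81 × 19.255 = MXN 3,644,813.85
Profit = MXN 3,644,813.85 − MXN 3,578,000.00

Profit: MXN 66,813.85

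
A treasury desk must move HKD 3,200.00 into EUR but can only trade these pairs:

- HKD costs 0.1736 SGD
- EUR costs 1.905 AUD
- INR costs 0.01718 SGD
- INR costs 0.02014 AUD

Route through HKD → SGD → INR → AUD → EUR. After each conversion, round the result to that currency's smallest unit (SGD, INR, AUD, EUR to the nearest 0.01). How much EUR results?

HKD 3,200.00 × 0.1736 = SGD 555.52
SGD 555.52 ÷ 0.01718 = INR 32,335.27
INR 32,335.27 × 0.02014 = AUD 651.23
AUD 651.23 ÷ 1.905 = EUR 341.85

EUR 341.85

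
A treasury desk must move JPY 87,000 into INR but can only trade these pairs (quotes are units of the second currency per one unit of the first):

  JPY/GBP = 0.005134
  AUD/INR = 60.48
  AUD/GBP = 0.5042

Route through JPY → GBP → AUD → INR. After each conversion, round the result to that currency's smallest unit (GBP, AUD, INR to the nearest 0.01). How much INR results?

JPY 87,000 × 0.005134 = GBP 446.66
GBP 446.66 ÷ 0.5042 = AUD 885.88
AUD 885.88 × 60.48 = INR 53,578.02

INR 53,578.02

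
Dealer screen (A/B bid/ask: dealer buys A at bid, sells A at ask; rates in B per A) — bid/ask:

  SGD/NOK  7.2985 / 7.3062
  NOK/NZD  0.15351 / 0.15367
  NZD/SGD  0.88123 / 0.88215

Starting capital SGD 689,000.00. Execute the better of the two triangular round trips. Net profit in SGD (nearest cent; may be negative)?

Best loop SGD → NZD → NOK → SGD:
SGD 689,000.00 ÷ 0.88215 (buy NZD at ask) = NZD 781,046.31
NZD 781,046.31 ÷ 0.15367 (buy NOK at ask) = NOK 5,082,620.60
NOK 5,082,620.60 ÷ 7.3062 (buy SGD at ask) = SGD 695,658.56

Net profit: SGD 6,658.56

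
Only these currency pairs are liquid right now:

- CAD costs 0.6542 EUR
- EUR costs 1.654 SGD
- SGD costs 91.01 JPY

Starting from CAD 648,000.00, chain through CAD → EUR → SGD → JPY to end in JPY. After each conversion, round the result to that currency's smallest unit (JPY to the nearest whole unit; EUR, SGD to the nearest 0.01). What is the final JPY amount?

JPY 63,813,148

CAD 648,000.00 × 0.6542 = EUR 423,921.60
EUR 423,921.60 × 1.654 = SGD 701,166.33
SGD 701,166.33 × 91.01 = JPY 63,813,148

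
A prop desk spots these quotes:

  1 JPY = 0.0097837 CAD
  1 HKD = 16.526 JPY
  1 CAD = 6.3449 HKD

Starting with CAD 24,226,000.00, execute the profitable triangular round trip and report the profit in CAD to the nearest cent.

Profitable loop is CAD → HKD → JPY → CAD:
CAD 24,226,000.00 × 6.3449 = HKD 153,711,547.40
HKD 153,711,547.40 × 16.526 = JPY 2,540,237,032
JPY 2,540,237,032 × 0.0097837 = CAD 24,852,917.05
Profit = CAD 24,852,917.05 − CAD 24,226,000.00

Profit: CAD 626,917.05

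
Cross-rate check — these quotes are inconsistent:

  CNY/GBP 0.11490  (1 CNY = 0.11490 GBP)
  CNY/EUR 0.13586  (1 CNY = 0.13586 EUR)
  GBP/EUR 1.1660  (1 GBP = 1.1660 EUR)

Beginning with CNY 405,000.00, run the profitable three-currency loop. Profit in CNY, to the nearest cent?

Profit: CNY 5,703.17

Profitable loop is CNY → EUR → GBP → CNY:
CNY 405,000.00 × 0.13586 = EUR 55,023.30
EUR 55,023.30 ÷ 1.1660 = GBP 47,189.79
GBP 47,189.79 ÷ 0.11490 = CNY 410,703.17
Profit = CNY 410,703.17 − CNY 405,000.00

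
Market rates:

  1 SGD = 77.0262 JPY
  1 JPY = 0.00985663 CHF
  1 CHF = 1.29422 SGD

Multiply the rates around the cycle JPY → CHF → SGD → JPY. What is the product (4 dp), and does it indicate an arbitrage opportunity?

0.9826 (arbitrage exists)

Around JPY → CHF → SGD → JPY: 1 × 0.00985663 × 1.29422 × 77.0262 = 0.982596
Product < 1; profitable direction is JPY → SGD → CHF → JPY.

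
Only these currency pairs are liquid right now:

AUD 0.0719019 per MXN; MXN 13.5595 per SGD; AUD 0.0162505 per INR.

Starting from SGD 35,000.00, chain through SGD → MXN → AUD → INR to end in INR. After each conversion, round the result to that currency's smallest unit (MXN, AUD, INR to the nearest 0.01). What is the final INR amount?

INR 2,099,835.70

SGD 35,000.00 × 13.5595 = MXN 474,582.50
MXN 474,582.50 × 0.0719019 = AUD 34,123.38
AUD 34,123.38 ÷ 0.0162505 = INR 2,099,835.70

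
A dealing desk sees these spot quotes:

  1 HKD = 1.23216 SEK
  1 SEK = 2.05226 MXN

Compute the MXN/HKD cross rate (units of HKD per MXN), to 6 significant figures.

MXN/HKD = 0.395458

1 MXN ÷ 2.05226 = 0.487268 SEK
0.487268 SEK ÷ 1.23216 = 0.395458 HKD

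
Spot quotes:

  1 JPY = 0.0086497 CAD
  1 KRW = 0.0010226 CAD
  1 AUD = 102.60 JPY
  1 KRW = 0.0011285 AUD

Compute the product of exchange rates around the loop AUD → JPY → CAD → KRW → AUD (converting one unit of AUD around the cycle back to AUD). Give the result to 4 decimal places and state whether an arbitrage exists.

Around AUD → JPY → CAD → KRW → AUD: 1 × 102.60 × 0.0086497 ÷ 0.0010226 × 0.0011285 = 0.979364
Product < 1; profitable direction is AUD → KRW → CAD → JPY → AUD.

0.9794 (arbitrage exists)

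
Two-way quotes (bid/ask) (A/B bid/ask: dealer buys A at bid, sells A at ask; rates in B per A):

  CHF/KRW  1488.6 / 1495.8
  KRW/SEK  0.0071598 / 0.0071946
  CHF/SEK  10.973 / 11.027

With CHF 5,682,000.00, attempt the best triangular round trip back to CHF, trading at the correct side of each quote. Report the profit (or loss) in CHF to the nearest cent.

Net profit: CHF 111,572.24

Best loop CHF → SEK → KRW → CHF:
CHF 5,682,000.00 × 10.973 (sell CHF at bid) = SEK 62,348,586.00
SEK 62,348,586.00 ÷ 0.0071946 (buy KRW at ask) = KRW 8,666,025,352
KRW 8,666,025,352 ÷ 1495.8 (buy CHF at ask) = CHF 5,793,572.24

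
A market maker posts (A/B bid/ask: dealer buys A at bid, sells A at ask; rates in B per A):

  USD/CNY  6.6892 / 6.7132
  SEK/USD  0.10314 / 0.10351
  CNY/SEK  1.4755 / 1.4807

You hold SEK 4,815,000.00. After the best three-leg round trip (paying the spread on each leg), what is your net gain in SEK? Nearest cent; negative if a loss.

Best loop SEK → USD → CNY → SEK:
SEK 4,815,000.00 × 0.10314 (sell SEK at bid) = USD 496,619.10
USD 496,619.10 × 6.6892 (sell USD at bid) = CNY 3,321,984.48
CNY 3,321,984.48 × 1.4755 (sell CNY at bid) = SEK 4,901,588.11

Net profit: SEK 86,588.11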